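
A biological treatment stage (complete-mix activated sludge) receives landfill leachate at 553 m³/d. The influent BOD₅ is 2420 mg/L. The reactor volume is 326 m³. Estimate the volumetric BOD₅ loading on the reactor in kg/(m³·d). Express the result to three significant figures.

L_v ≈ 4.11 kg BOD₅/(m³·d)

Applied BOD₅ load per unit volume = Q·S₀/V = (553 × 2420/1000)/326.0 = 4.105 kg BOD₅·m⁻³·d⁻¹.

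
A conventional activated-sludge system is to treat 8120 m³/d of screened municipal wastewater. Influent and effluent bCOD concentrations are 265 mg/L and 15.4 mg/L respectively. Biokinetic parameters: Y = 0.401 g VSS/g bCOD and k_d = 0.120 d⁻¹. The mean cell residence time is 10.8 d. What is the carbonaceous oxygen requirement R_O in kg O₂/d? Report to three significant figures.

R_O ≈ 1520 kg O₂/d

Observed yield with endogenous decay: Y_obs = Y / (1 + k_d·θ_c) = 0.401 / (1 + 0.120 × 10.8) = 0.401 / 2.296 = 0.1747 g VSS/g bCOD.
ΔS = 265 − 15.4 = 249.6 mg/L, so the substrate removal rate is 8120 × 249.6/1000 = 2027 kg bCOD/d.
P_X = Y_obs·Q·(S₀ − S) = 0.1747 × 2027 = 354.0 kg VSS/d.
Carbonaceous O₂ demand = substrate oxidised − cell-mass equivalent = 2027 − 1.42 × 354.0 = 1524 kg O₂/d.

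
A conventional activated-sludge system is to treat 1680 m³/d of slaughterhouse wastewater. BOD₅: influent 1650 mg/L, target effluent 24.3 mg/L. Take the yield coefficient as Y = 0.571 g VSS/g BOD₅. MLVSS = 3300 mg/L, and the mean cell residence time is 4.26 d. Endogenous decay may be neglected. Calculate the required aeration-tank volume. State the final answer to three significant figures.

With k_d = 0 the design equation reduces to V = Y Q (S₀−S) θ_c / X = 0.571 × 1680 × (1650 − 24.3) × 4.26 / 3300 = 2013 m³.

V ≈ 2010 m³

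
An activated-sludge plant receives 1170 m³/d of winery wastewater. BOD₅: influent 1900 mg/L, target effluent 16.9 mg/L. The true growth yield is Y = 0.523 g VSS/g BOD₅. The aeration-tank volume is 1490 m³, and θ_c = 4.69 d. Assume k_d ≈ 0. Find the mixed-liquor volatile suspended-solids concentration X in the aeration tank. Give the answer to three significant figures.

X ≈ 3630 mg/L

Without decay, X = Y Q (S₀−S) θ_c / V = 0.523 × 1170 × (1900 − 16.9) × 4.69 / 1490 = 3627 mg/L.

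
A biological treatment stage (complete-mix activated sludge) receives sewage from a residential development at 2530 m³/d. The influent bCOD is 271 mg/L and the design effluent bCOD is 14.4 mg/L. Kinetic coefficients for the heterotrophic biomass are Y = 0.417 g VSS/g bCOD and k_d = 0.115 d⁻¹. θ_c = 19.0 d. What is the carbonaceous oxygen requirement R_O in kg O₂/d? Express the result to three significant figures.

R_O ≈ 529 kg O₂/d

Correct the yield for decay: Y_obs = Y/(1 + k_d θ_c) = 0.417 / (1 + 0.115 × 19.0) = 0.417 / 3.185 = 0.1309.
Mass of bCOD removed per day: Q(S₀ − S) = 2530 × 256.6 g/m³ = 649.2 kg/d.
Net sludge production P_X = 0.1309 × 649.2 = 85.00 kg VSS/d.
R_O = Q·(S₀ − S) − 1.42·P_X = 649.2 − 1.42 × 85.00 = 528.5 kg O₂/d.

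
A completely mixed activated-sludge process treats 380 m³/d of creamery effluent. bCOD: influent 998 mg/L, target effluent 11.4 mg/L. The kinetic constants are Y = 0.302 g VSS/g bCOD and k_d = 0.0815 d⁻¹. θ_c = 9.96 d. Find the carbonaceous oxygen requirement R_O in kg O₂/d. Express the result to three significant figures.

The observed yield is Y_obs = Y/(1 + k_d·θ_c) = 0.302 / (1 + 0.0815 × 9.96) = 0.302 / 1.812 = 0.1667 g VSS per g bCOD removed.
Substrate removed = Q·(S₀ − S) = 380 m³/d × (998 − 11.4) g/m³ = 3.75×10^5 g/d = 374.9 kg/d.
Biomass synthesised: P_X = Y_obs × 374.9 = 62.49 kg VSS/d.
R_O = Q·ΔS − 1.42 P_X = 374.9 − 88.74 = 286.2 kg O₂/d.

R_O ≈ 286 kg O₂/d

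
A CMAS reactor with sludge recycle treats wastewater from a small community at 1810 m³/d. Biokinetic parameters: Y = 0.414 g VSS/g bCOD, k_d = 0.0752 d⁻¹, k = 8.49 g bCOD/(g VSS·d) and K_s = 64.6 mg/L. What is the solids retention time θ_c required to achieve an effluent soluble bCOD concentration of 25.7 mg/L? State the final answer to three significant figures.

Specific growth rate at S = 25.7 mg/L: μ = YkS/(K_s+S) = 0.414·8.49·25.7/(64.6+25.7) = 1.000 d⁻¹.
θ_c = 1/(μ − k_d) = 1/(1.000 − 0.0752) = 1/0.9252 = 1.081 d.

θ_c ≈ 1.08 d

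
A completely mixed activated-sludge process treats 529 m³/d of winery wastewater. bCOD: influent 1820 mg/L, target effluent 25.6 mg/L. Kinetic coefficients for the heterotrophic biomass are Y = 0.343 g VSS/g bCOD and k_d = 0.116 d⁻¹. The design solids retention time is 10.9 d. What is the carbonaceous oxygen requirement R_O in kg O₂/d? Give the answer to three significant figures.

R_O ≈ 745 kg O₂/d

Y_obs = Y / (1 + k_d θ_c) = 0.343 / (1 + 0.116 × 10.9) = 0.343 / 2.264 = 0.1515.
Q·(S₀ − S) = 529 × (1820 − 25.6) × 10⁻³ = 949.2 kg/d removed.
Biomass synthesised: P_X = Y_obs × 949.2 = 143.8 kg VSS/d.
R_O = Q·ΔS − 1.42 P_X = 949.2 − 204.2 = 745.1 kg O₂/d.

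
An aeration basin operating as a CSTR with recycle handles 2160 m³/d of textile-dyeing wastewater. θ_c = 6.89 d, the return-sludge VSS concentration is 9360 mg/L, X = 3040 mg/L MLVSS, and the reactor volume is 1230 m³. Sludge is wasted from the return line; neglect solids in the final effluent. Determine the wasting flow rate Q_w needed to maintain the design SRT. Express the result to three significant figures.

Wasting from the return line (neglecting effluent solids): Q_w = V·X / (θ_c·X_r) = 1230 × 3040 / (6.89 × 9360) = 57.98 m³/d.

Q_w ≈ 58.0 m³/d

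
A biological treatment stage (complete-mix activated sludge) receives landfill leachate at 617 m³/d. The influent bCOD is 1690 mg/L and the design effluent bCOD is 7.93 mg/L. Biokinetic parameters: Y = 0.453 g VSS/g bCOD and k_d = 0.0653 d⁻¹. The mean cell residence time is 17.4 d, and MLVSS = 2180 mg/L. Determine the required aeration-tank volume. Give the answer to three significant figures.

Rearranging the biomass balance for a CMAS with decay, V = Y·Q·ΔS·θ_c / [X·(1+k_d θ_c)] = 0.453 × 617 × (1690 − 7.93) × 17.4 / [2180 × (1 + 0.0653 × 17.4)] = 8.18×10^6 / 4657 = 1757 m³.

V ≈ 1760 m³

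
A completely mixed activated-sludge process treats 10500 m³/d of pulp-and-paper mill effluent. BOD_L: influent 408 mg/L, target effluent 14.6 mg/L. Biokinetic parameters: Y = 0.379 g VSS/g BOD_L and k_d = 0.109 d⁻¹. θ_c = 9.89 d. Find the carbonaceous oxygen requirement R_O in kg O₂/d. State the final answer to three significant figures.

Y_obs = Y / (1 + k_d θ_c) = 0.379 / (1 + 0.109 × 9.89) = 0.379 / 2.078 = 0.1824.
Substrate removed = Q·(S₀ − S) = 10500 m³/d × (408 − 14.6) g/m³ = 4.13×10^6 g/d = 4131 kg/d.
Net sludge production P_X = 0.1824 × 4131 = 753.4 kg VSS/d.
Carbonaceous O₂ demand = substrate oxidised − cell-mass equivalent = 4131 − 1.42 × 753.4 = 3061 kg O₂/d.

R_O ≈ 3060 kg O₂/d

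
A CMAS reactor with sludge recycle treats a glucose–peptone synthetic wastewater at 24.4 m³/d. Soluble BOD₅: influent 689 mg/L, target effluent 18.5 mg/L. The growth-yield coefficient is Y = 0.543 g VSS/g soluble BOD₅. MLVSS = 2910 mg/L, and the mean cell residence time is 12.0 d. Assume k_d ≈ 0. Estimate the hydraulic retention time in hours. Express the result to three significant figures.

τ ≈ 36.0 h

With k_d = 0 the design equation reduces to V = Y Q (S₀−S) θ_c / X = 0.543 × 24.4 × (689 − 18.5) × 12.0 / 2910 = 36.63 m³.
HRT = V/Q = 36.63 m³ / 24.4 m³·d⁻¹ = 1.501 d × 24 = 36.03 h.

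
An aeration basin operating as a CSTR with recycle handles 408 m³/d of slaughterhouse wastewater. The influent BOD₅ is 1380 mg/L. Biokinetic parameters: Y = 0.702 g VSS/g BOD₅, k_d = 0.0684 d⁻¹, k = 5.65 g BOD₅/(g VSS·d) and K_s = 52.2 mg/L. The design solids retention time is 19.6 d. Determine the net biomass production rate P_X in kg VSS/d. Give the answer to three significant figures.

P_X ≈ 169 kg VSS/d

Effluent substrate depends only on kinetics and SRT: S = K_s(1 + k_d θ_c) / [θ_c(Yk − k_d) − 1] = 52.2 × (1 + 0.0684 × 19.6) / [19.6 × (0.702 × 5.65 − 0.0684) − 1] = 122.2 / 75.40 = 1.620 mg/L.
The observed yield is Y_obs = Y/(1 + k_d·θ_c) = 0.702 / (1 + 0.0684 × 19.6) = 0.702 / 2.341 = 0.2999 g VSS per g BOD₅ removed.
Mass of BOD₅ removed per day: Q(S₀ − S) = 408 × 1378 g/m³ = 562.4 kg/d.
Net biomass production P_X = Y_obs × Q·(S₀ − S) = 0.2999 × 562.4 = 168.7 kg VSS/d.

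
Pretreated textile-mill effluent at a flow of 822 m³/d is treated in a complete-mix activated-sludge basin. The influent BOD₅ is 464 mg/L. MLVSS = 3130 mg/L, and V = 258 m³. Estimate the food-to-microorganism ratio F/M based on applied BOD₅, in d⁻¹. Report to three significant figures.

F/M ≈ 0.472 d⁻¹

F/M = Q·S₀ / (V·X) = 822 × 464 / (258.0 × 3130) = 0.4723 g BOD₅·(g VSS·d)⁻¹.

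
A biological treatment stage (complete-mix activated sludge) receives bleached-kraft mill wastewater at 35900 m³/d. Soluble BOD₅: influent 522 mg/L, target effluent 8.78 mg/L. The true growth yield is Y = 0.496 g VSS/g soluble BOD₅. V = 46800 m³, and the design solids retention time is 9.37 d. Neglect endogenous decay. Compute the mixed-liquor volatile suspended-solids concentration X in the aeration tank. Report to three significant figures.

From V·X = Y·Q·(S₀ − S)·θ_c (decay neglected): X = 0.496 × 35900 × (522 − 8.78) × 9.37 / 46800 = 1830 mg/L.

X ≈ 1830 mg/L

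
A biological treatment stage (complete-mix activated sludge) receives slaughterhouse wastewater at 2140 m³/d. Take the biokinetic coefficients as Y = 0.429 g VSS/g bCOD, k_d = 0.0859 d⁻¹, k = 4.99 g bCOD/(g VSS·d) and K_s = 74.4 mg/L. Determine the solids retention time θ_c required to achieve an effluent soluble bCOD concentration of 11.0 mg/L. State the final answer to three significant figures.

At the target effluent, Y k S/(K_s+S) = 0.429×4.99×11.0/85.40 = 0.2757 d⁻¹.
θ_c = 1/(μ − k_d) = 1/(0.2757 − 0.0859) = 1/0.1898 = 5.268 d.

θ_c ≈ 5.27 d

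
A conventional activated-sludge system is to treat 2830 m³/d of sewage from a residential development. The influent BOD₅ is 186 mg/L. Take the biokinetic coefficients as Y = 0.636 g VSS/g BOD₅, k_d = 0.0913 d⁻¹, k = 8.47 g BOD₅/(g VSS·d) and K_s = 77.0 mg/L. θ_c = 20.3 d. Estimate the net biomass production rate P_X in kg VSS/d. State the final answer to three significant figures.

From the Monod/SRT balance for a CMAS, S = K_s·(1+k_d θ_c)/[θ_c·(Y k − k_d) − 1] = 77.0 × (1 + 0.0913 × 20.3) / [20.3 × (0.636 × 8.47 − 0.0913) − 1] = 219.7 / 106.5 = 2.063 mg/L.
Correct the yield for decay: Y_obs = Y/(1 + k_d θ_c) = 0.636 / (1 + 0.0913 × 20.3) = 0.636 / 2.853 = 0.2229.
Q·(S₀ − S) = 2830 × (186 − 2.06) × 10⁻³ = 520.6 kg/d removed.
P_X = Y_obs · Q(S₀ − S) = 0.2229 × 520.6 = 116.0 kg VSS/d.

P_X ≈ 116 kg VSS/d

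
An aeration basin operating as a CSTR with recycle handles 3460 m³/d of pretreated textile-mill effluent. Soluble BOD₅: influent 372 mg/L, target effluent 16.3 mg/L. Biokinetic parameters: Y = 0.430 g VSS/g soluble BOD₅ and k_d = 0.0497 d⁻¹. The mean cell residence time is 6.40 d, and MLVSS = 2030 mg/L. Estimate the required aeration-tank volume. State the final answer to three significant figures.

V ≈ 1270 m³

From the SRT design equation V = Y Q (S₀−S) θ_c / [X (1 + k_d θ_c)] = 0.430 × 3460 × (372 − 16.3) × 6.40 / [2030 × (1 + 0.0497 × 6.40)] = 3.39×10^6 / 2676 = 1266 m³.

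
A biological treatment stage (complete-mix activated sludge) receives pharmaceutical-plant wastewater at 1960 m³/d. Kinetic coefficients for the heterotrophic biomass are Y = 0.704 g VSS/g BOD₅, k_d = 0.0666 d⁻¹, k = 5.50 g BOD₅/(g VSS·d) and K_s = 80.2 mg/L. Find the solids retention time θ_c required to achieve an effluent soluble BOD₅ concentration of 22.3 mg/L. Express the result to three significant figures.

From 1/θ_c = Y·k·S/(K_s + S) − k_d: Y·k·S/(K_s+S) = 0.704 × 5.50 × 22.3 / (80.2 + 22.3) = 0.8424 d⁻¹.
Then 1/θ_c = μ − k_d = 0.8424 − 0.0666 = 0.7758 d⁻¹, giving θ_c = 1.289 d.

θ_c ≈ 1.29 d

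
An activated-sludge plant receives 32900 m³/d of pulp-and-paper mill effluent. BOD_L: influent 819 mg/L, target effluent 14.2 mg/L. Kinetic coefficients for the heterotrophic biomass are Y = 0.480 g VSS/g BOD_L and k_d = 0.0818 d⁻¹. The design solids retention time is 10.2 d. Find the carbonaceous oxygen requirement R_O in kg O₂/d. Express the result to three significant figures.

The observed yield is Y_obs = Y/(1 + k_d·θ_c) = 0.480 / (1 + 0.0818 × 10.2) = 0.480 / 1.834 = 0.2617 g VSS per g BOD_L removed.
Q·(S₀ − S) = 32900 × (819 − 14.2) × 10⁻³ = 26478 kg/d removed.
P_X = Y_obs·Q·(S₀ − S) = 0.2617 × 26478 = 6929 kg VSS/d.
R_O = Q·ΔS − 1.42 P_X = 26478 − 9838 = 16639 kg O₂/d.

R_O ≈ 16600 kg O₂/d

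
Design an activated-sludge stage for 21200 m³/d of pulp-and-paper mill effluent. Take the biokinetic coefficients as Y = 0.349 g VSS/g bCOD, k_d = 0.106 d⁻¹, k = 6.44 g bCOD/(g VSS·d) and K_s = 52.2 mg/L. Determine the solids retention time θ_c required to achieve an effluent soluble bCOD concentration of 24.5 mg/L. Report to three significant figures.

From 1/θ_c = Y·k·S/(K_s + S) − k_d: Y·k·S/(K_s+S) = 0.349 × 6.44 × 24.5 / (52.2 + 24.5) = 0.7179 d⁻¹.
θ_c = 1/(μ − k_d) = 1/(0.7179 − 0.106) = 1/0.6119 = 1.634 d.

θ_c ≈ 1.63 d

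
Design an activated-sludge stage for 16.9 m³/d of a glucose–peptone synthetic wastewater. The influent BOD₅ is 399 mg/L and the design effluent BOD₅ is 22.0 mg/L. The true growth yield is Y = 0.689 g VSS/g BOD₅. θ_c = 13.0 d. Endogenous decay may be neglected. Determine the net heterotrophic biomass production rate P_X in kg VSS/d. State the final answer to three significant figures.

Since k_d ≈ 0, Y_obs = Y = 0.689 g VSS/g BOD₅.
Substrate removed = Q·(S₀ − S) = 16.9 m³/d × (399 − 22.0) g/m³ = 6.37×10^3 g/d = 6.371 kg/d.
So the net sludge growth is P_X = 0.6890 × 6.371 = 4.390 kg VSS/d.

P_X ≈ 4.39 kg VSS/d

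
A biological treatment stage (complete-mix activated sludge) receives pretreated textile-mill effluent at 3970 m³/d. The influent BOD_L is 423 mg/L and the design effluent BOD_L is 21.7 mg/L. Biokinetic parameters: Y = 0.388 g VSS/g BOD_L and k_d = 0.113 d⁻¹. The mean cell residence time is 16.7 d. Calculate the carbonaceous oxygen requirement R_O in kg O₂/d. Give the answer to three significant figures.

R_O ≈ 1290 kg O₂/d

The observed yield is Y_obs = Y/(1 + k_d·θ_c) = 0.388 / (1 + 0.113 × 16.7) = 0.388 / 2.887 = 0.1344 g VSS per g BOD_L removed.
Substrate removed = Q·(S₀ − S) = 3970 m³/d × (423 − 21.7) g/m³ = 1.59×10^6 g/d = 1593 kg/d.
Biomass synthesised: P_X = Y_obs × 1593 = 214.1 kg VSS/d.
R_O = Q·ΔS − 1.42 P_X = 1593 − 304.0 = 1289 kg O₂/d.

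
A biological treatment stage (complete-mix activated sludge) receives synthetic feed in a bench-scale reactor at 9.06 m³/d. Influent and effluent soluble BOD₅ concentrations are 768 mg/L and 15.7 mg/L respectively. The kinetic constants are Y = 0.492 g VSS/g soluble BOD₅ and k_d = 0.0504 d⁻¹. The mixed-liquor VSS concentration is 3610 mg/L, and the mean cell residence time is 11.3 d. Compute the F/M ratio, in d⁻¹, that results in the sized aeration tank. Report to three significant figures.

F/M ≈ 0.288 d⁻¹

Steady-state biomass mass balance: V·X·(1 + k_d·θ_c) = Y·Q·(S₀ − S)·θ_c, so V = 0.492 × 9.06 × (768 − 15.7) × 11.3 / [3610 × (1 + 0.0504 × 11.3)] = 3.79×10^4 / 5666 = 6.688 m³.
F/M = Q·S₀ / (V·X) = 9.06 × 768 / (6.688 × 3610) = 0.2882 g soluble BOD₅·(g VSS·d)⁻¹.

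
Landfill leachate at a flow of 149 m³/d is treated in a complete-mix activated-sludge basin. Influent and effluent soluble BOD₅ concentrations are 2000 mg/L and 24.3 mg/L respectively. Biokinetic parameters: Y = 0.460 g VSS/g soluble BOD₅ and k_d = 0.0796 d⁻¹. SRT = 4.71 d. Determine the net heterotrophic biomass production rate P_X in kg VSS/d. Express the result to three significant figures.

P_X ≈ 98.5 kg VSS/d

The observed yield is Y_obs = Y/(1 + k_d·θ_c) = 0.460 / (1 + 0.0796 × 4.71) = 0.460 / 1.375 = 0.3346 g VSS per g soluble BOD₅ removed.
Substrate removed = Q·(S₀ − S) = 149 m³/d × (2000 − 24.3) g/m³ = 2.94×10^5 g/d = 294.4 kg/d.
Biomass produced: P_X = Y_obs·Q·ΔS = 0.3346 × 294.4 ≈ 98.49 kg VSS/d.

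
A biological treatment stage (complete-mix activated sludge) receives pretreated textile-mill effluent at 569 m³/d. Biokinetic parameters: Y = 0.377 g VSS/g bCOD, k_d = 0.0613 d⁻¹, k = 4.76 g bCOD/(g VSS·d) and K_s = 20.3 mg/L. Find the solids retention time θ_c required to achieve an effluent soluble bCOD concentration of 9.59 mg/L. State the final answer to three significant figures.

θ_c ≈ 1.94 d

At the target effluent, Y k S/(K_s+S) = 0.377×4.76×9.59/29.89 = 0.5758 d⁻¹.
Then 1/θ_c = μ − k_d = 0.5758 − 0.0613 = 0.5145 d⁻¹, giving θ_c = 1.944 d.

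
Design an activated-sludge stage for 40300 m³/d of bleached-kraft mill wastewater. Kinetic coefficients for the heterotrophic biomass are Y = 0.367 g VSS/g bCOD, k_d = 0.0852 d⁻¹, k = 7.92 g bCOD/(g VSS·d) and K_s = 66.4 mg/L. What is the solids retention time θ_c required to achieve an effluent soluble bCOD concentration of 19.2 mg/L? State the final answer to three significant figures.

θ_c ≈ 1.76 d

From 1/θ_c = Y·k·S/(K_s + S) − k_d: Y·k·S/(K_s+S) = 0.367 × 7.92 × 19.2 / (66.4 + 19.2) = 0.6520 d⁻¹.
1/θ_c = 0.6520 − 0.0852 = 0.5668 d⁻¹, so θ_c = 1.764 d.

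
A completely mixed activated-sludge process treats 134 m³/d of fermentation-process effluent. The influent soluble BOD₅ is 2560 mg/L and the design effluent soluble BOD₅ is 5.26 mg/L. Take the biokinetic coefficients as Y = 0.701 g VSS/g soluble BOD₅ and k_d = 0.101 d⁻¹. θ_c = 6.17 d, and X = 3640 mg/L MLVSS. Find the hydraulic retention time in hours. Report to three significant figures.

Steady-state biomass mass balance: V·X·(1 + k_d·θ_c) = Y·Q·(S₀ − S)·θ_c, so V = 0.701 × 134 × (2560 − 5.26) × 6.17 / [3640 × (1 + 0.101 × 6.17)] = 1.48×10^6 / 5908 = 250.6 m³.
HRT = V/Q = 250.6 m³ / 134 m³·d⁻¹ = 1.870 d × 24 = 44.88 h.

τ ≈ 44.9 h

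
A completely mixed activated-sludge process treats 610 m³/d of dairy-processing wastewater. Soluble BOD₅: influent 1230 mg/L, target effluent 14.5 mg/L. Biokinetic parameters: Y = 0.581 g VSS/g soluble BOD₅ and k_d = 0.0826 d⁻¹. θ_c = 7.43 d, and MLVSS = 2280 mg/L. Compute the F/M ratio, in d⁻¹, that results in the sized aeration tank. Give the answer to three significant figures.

F/M ≈ 0.378 d⁻¹

Steady-state biomass mass balance: V·X·(1 + k_d·θ_c) = Y·Q·(S₀ − S)·θ_c, so V = 0.581 × 610 × (1230 − 14.5) × 7.43 / [2280 × (1 + 0.0826 × 7.43)] = 3.2×10^6 / 3679 = 869.9 m³.
F/M = applied load / biomass = Q·S₀/(V·X) = 610 × 1230 / (869.9 × 2280) = 0.3783 d⁻¹.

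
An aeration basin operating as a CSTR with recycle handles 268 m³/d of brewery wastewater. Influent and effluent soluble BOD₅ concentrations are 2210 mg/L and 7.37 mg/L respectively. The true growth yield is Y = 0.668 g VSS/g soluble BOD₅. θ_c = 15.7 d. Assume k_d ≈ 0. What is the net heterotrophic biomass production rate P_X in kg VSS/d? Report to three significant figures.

No decay correction is needed, so Y_obs = Y = 0.668.
ΔS = 2210 − 7.37 = 2203 mg/L, so the substrate removal rate is 268 × 2203/1000 = 590.3 kg soluble BOD₅/d.
P_X = Y_obs · Q(S₀ − S) = 0.6680 × 590.3 = 394.3 kg VSS/d.

P_X ≈ 394 kg VSS/d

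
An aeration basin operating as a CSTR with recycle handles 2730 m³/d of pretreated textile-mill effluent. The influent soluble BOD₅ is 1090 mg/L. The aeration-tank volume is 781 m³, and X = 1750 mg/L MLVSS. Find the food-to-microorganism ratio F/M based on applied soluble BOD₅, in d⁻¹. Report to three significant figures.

Food-to-microorganism ratio F/M = Q S₀ / (V X) = 2730 × 1090 / (781.0 × 1750) = 2.177 d⁻¹.

F/M ≈ 2.18 d⁻¹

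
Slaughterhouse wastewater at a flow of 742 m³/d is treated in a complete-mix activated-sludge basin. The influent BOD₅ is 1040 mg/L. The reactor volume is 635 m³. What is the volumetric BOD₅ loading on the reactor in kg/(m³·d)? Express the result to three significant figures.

L_v ≈ 1.22 kg BOD₅/(m³·d)

Applied BOD₅ load per unit volume = Q·S₀/V = (742 × 1040/1000)/635.0 = 1.215 kg BOD₅·m⁻³·d⁻¹.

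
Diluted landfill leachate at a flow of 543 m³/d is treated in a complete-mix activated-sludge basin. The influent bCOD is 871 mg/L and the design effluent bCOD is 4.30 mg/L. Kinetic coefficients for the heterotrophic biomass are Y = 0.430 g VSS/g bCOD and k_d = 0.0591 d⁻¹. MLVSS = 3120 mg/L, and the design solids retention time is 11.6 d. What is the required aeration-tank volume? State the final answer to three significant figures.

Rearranging the biomass balance for a CMAS with decay, V = Y·Q·ΔS·θ_c / [X·(1+k_d θ_c)] = 0.430 × 543 × (871 − 4.30) × 11.6 / [3120 × (1 + 0.0591 × 11.6)] = 2.35×10^6 / 5259 = 446.4 m³.

V ≈ 446 m³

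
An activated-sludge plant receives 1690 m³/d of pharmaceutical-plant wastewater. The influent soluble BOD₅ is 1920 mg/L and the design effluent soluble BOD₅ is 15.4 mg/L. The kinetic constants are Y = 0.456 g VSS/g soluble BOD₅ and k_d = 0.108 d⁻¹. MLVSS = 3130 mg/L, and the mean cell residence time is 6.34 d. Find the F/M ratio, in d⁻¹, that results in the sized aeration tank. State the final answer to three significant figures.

From the SRT design equation V = Y Q (S₀−S) θ_c / [X (1 + k_d θ_c)] = 0.456 × 1690 × (1920 − 15.4) × 6.34 / [3130 × (1 + 0.108 × 6.34)] = 9.31×10^6 / 5273 = 1765 m³.
F/M = Q·S₀ / (V·X) = 1690 × 1920 / (1765 × 3130) = 0.5875 g soluble BOD₅·(g VSS·d)⁻¹.

F/M ≈ 0.587 d⁻¹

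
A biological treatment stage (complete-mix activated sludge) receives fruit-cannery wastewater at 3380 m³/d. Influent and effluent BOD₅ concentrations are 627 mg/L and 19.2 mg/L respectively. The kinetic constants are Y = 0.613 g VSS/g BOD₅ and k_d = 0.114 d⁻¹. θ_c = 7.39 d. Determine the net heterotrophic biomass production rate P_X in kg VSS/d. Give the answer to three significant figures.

P_X ≈ 684 kg VSS/d

Observed yield with endogenous decay: Y_obs = Y / (1 + k_d·θ_c) = 0.613 / (1 + 0.114 × 7.39) = 0.613 / 1.842 = 0.3327 g VSS/g BOD₅.
Mass of BOD₅ removed per day: Q(S₀ − S) = 3380 × 607.8 g/m³ = 2054 kg/d.
Net biomass production P_X = Y_obs × Q·(S₀ − S) = 0.3327 × 2054 = 683.5 kg VSS/d.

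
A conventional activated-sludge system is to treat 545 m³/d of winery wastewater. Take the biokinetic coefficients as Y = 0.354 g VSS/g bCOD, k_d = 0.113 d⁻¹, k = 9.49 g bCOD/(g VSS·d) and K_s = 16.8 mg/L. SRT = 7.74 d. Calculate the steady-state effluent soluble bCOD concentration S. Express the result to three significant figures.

S ≈ 1.31 mg/L

From the Monod/SRT balance for a CMAS, S = K_s·(1+k_d θ_c)/[θ_c·(Y k − k_d) − 1] = 16.8 × (1 + 0.113 × 7.74) / [7.74 × (0.354 × 9.49 − 0.113) − 1] = 31.49 / 24.13 = 1.305 mg/L.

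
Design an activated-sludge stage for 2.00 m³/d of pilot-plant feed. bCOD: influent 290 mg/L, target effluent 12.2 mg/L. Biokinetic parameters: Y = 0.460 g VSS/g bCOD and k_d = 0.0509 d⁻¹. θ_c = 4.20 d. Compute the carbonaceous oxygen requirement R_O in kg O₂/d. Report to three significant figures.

Observed yield with endogenous decay: Y_obs = Y / (1 + k_d·θ_c) = 0.460 / (1 + 0.0509 × 4.20) = 0.460 / 1.214 = 0.3790 g VSS/g bCOD.
Q·(S₀ − S) = 2.00 × (290 − 12.2) × 10⁻³ = 0.5556 kg/d removed.
Biomass synthesised: P_X = Y_obs × 0.5556 = 0.2106 kg VSS/d.
R_O = Q·(S₀ − S) − 1.42·P_X = 0.5556 − 1.42 × 0.2106 = 0.2566 kg O₂/d.

R_O ≈ 0.257 kg O₂/d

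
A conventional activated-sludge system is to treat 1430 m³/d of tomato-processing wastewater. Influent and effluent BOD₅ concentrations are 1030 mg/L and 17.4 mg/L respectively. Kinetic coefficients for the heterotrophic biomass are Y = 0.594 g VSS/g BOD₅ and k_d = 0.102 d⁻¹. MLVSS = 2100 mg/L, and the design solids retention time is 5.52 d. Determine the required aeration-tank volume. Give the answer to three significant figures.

V ≈ 1450 m³

Steady-state biomass mass balance: V·X·(1 + k_d·θ_c) = Y·Q·(S₀ − S)·θ_c, so V = 0.594 × 1430 × (1030 − 17.4) × 5.52 / [2100 × (1 + 0.102 × 5.52)] = 4.75×10^6 / 3282 = 1446 m³.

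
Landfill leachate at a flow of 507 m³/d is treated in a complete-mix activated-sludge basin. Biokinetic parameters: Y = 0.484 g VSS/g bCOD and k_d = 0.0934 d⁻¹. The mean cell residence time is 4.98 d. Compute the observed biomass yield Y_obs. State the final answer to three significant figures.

Observed yield with endogenous decay: Y_obs = Y / (1 + k_d·θ_c) = 0.484 / (1 + 0.0934 × 4.98) = 0.484 / 1.465 = 0.3303 g VSS/g bCOD.

Y_obs ≈ 0.330 g VSS/g bCOD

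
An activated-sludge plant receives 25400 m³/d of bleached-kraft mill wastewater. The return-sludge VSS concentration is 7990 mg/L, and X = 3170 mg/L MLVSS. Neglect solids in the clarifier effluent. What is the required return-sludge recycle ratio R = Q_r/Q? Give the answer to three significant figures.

R = Q_r/Q = X/(X_r − X) = 3170 / (7990 − 3170) = 0.6577.

R ≈ 0.658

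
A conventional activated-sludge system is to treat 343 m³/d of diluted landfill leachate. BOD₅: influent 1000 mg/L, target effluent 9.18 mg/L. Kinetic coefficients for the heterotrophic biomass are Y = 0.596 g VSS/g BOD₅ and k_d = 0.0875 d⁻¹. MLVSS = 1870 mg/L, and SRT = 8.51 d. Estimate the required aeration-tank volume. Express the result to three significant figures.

From the SRT design equation V = Y Q (S₀−S) θ_c / [X (1 + k_d θ_c)] = 0.596 × 343 × (1000 − 9.18) × 8.51 / [1870 × (1 + 0.0875 × 8.51)] = 1.72×10^6 / 3262 = 528.3 m³.

V ≈ 528 m³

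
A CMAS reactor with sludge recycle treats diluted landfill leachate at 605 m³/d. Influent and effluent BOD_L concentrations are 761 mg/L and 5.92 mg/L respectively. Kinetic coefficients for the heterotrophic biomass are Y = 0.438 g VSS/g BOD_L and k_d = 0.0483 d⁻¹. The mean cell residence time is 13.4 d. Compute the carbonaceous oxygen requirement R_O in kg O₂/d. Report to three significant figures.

Correct the yield for decay: Y_obs = Y/(1 + k_d θ_c) = 0.438 / (1 + 0.0483 × 13.4) = 0.438 / 1.647 = 0.2659.
Q·(S₀ − S) = 605 × (761 − 5.92) × 10⁻³ = 456.8 kg/d removed.
Net sludge production P_X = 0.2659 × 456.8 = 121.5 kg VSS/d.
Carbonaceous O₂ demand = substrate oxidised − cell-mass equivalent = 456.8 − 1.42 × 121.5 = 284.3 kg O₂/d.

R_O ≈ 284 kg O₂/d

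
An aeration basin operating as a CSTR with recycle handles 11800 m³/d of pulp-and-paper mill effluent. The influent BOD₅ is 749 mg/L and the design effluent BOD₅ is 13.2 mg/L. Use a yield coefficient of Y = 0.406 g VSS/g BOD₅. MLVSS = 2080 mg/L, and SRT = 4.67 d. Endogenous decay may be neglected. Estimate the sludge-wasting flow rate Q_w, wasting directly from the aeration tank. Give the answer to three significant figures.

Q_w ≈ 1690 m³/d

With k_d = 0 the design equation reduces to V = Y Q (S₀−S) θ_c / X = 0.406 × 11800 × (749 − 13.2) × 4.67 / 2080 = 7914 m³.
With mixed-liquor wasting, θ_c = V/Q_w, so Q_w = V/θ_c = 7914/4.67 = 1695 m³/d.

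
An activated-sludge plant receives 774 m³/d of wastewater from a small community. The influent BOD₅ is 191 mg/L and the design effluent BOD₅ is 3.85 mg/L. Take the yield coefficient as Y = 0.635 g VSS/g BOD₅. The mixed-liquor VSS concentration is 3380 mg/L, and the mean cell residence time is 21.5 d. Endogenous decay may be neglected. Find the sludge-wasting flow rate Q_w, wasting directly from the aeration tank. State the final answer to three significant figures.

With k_d = 0 the design equation reduces to V = Y Q (S₀−S) θ_c / X = 0.635 × 774 × (191 − 3.85) × 21.5 / 3380 = 585.1 m³.
Wasting from the aeration tank: Q_w = V / θ_c = 585.1 / 21.5 = 27.21 m³/d.

Q_w ≈ 27.2 m³/d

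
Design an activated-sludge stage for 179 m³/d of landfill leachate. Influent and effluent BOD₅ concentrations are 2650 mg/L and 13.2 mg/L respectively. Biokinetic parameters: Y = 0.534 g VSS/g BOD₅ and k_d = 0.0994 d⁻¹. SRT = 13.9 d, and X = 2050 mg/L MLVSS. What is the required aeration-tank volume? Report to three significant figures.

V ≈ 718 m³

Steady-state biomass mass balance: V·X·(1 + k_d·θ_c) = Y·Q·(S₀ − S)·θ_c, so V = 0.534 × 179 × (2650 − 13.2) × 13.9 / [2050 × (1 + 0.0994 × 13.9)] = 3.5×10^6 / 4882 = 717.6 m³.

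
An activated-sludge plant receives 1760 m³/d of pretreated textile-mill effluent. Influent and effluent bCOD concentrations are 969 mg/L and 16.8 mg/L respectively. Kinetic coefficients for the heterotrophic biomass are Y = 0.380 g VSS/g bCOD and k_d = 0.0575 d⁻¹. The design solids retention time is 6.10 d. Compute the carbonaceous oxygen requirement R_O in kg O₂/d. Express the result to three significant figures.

R_O ≈ 1010 kg O₂/d

Observed yield with endogenous decay: Y_obs = Y / (1 + k_d·θ_c) = 0.380 / (1 + 0.0575 × 6.10) = 0.380 / 1.351 = 0.2813 g VSS/g bCOD.
Q·(S₀ − S) = 1760 × (969 − 16.8) × 10⁻³ = 1676 kg/d removed.
Net sludge production P_X = 0.2813 × 1676 = 471.5 kg VSS/d.
R_O = Q·ΔS − 1.42 P_X = 1676 − 669.5 = 1006 kg O₂/d.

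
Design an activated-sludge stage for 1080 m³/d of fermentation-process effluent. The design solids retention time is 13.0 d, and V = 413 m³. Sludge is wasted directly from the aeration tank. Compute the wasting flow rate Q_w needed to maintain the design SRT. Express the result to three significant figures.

Wasting from the aeration tank: Q_w = V / θ_c = 413.0 / 13.0 = 31.77 m³/d.

Q_w ≈ 31.8 m³/d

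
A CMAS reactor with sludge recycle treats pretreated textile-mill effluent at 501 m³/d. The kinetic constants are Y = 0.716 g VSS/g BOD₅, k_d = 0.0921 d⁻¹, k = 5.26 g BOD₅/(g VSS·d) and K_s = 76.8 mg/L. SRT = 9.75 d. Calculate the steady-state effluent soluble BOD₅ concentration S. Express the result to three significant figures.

For a completely mixed reactor with recycle the Lawrence–McCarty relation gives S = K_s·(1 + k_d·θ_c) / [θ_c·(Y·k − k_d) − 1] = 76.8 × (1 + 0.0921 × 9.75) / [9.75 × (0.716 × 5.26 − 0.0921) − 1] = 145.8 / 34.82 = 4.186 mg/L.

S ≈ 4.19 mg/L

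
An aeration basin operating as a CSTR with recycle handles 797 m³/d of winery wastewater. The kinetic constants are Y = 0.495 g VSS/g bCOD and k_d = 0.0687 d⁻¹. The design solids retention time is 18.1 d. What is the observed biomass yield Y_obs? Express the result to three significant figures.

Y_obs ≈ 0.221 g VSS/g bCOD

Observed yield with endogenous decay: Y_obs = Y / (1 + k_d·θ_c) = 0.495 / (1 + 0.0687 × 18.1) = 0.495 / 2.243 = 0.2206 g VSS/g bCOD.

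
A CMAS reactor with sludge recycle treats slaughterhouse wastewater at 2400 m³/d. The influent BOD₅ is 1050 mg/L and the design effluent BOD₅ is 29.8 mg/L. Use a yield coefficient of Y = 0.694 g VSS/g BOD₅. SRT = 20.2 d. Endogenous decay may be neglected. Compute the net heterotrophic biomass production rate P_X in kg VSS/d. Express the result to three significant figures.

P_X ≈ 1700 kg VSS/d

With endogenous decay neglected, the observed yield equals the true yield: Y_obs = Y = 0.694 g VSS/g BOD₅.
Substrate removed = Q·(S₀ − S) = 2400 m³/d × (1050 − 29.8) g/m³ = 2.45×10^6 g/d = 2448 kg/d.
So the net sludge growth is P_X = 0.6940 × 2448 = 1699 kg VSS/d.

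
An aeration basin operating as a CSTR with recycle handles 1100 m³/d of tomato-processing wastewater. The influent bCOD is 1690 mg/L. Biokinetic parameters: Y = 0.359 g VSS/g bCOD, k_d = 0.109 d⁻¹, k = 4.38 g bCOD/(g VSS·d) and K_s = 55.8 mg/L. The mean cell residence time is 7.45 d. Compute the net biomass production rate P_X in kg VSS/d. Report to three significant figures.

For a completely mixed reactor with recycle the Lawrence–McCarty relation gives S = K_s·(1 + k_d·θ_c) / [θ_c·(Y·k − k_d) − 1] = 55.8 × (1 + 0.109 × 7.45) / [7.45 × (0.359 × 4.38 − 0.109) − 1] = 101.1 / 9.902 = 10.21 mg/L.
Observed yield with endogenous decay: Y_obs = Y / (1 + k_d·θ_c) = 0.359 / (1 + 0.109 × 7.45) = 0.359 / 1.812 = 0.1981 g VSS/g bCOD.
Mass of bCOD removed per day: Q(S₀ − S) = 1100 × 1680 g/m³ = 1848 kg/d.
So the net sludge growth is P_X = 0.1981 × 1848 = 366.1 kg VSS/d.

P_X ≈ 366 kg VSS/d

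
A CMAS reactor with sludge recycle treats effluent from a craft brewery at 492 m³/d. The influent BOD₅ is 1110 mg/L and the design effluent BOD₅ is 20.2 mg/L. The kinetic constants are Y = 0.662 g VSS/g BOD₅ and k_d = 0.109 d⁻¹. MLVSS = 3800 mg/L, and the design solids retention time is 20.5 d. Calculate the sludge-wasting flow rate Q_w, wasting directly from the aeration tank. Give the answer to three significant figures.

From the SRT design equation V = Y Q (S₀−S) θ_c / [X (1 + k_d θ_c)] = 0.662 × 492 × (1110 − 20.2) × 20.5 / [3800 × (1 + 0.109 × 20.5)] = 7.28×10^6 / 12291 = 592.0 m³.
With mixed-liquor wasting, θ_c = V/Q_w, so Q_w = V/θ_c = 592.0/20.5 = 28.88 m³/d.

Q_w ≈ 28.9 m³/d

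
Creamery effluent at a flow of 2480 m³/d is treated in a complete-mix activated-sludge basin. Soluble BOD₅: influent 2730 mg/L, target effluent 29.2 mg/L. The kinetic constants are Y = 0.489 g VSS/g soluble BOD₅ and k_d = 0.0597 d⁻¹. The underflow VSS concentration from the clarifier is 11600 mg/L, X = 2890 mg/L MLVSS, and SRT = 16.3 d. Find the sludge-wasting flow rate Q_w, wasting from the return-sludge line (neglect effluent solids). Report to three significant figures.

Q_w ≈ 143 m³/d

Rearranging the biomass balance for a CMAS with decay, V = Y·Q·ΔS·θ_c / [X·(1+k_d θ_c)] = 0.489 × 2480 × (2730 − 29.2) × 16.3 / [2890 × (1 + 0.0597 × 16.3)] = 5.34×10^7 / 5702 = 9362 m³.
Wasting from the return line (neglecting effluent solids): Q_w = V·X / (θ_c·X_r) = 9362 × 2890 / (16.3 × 11600) = 143.1 m³/d.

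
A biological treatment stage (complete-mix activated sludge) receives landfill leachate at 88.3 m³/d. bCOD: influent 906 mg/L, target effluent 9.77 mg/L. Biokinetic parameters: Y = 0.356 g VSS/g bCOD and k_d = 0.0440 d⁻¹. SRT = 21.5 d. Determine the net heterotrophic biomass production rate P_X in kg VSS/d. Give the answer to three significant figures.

Y_obs = Y / (1 + k_d θ_c) = 0.356 / (1 + 0.0440 × 21.5) = 0.356 / 1.946 = 0.1829.
Substrate removed = Q·(S₀ − S) = 88.3 m³/d × (906 − 9.77) g/m³ = 7.91×10^4 g/d = 79.14 kg/d.
So the net sludge growth is P_X = 0.1829 × 79.14 = 14.48 kg VSS/d.

P_X ≈ 14.5 kg VSS/d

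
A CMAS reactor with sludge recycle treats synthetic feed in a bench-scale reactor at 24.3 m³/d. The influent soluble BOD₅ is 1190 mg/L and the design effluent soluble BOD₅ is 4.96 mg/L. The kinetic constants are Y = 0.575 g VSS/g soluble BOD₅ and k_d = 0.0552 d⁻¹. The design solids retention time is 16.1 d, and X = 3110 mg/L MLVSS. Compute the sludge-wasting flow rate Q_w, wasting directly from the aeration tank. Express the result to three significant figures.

Q_w ≈ 2.82 m³/d

Steady-state biomass mass balance: V·X·(1 + k_d·θ_c) = Y·Q·(S₀ − S)·θ_c, so V = 0.575 × 24.3 × (1190 − 4.96) × 16.1 / [3110 × (1 + 0.0552 × 16.1)] = 2.67×10^5 / 5874 = 45.38 m³.
With mixed-liquor wasting, θ_c = V/Q_w, so Q_w = V/θ_c = 45.38/16.1 = 2.819 m³/d.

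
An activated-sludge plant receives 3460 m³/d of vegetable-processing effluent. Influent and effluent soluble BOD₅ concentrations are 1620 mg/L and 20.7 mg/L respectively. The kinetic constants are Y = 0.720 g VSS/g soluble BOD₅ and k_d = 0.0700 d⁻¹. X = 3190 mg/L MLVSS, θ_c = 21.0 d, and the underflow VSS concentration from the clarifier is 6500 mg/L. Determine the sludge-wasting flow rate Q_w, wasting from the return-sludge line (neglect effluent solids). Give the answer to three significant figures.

Q_w ≈ 248 m³/d

Rearranging the biomass balance for a CMAS with decay, V = Y·Q·ΔS·θ_c / [X·(1+k_d θ_c)] = 0.720 × 3460 × (1620 − 20.7) × 21.0 / [3190 × (1 + 0.0700 × 21.0)] = 8.37×10^7 / 7879 = 10619 m³.
θ_c = V·X/(Q_w·X_r) when wasting from the recycle, so Q_w = V·X/(θ_c·X_r) = 10619 × 3190 / (21.0 × 6500) = 248.2 m³/d.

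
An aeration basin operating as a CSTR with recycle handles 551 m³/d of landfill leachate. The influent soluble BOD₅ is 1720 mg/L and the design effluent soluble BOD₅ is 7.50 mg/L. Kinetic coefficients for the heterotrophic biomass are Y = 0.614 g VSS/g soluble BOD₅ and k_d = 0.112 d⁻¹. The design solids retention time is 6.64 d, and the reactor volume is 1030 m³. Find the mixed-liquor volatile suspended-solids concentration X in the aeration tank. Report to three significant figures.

X ≈ 2140 mg/L

From V·X·(1 + k_d·θ_c) = Y·Q·(S₀ − S)·θ_c: X = 0.614 × 551 × (1720 − 7.50) × 6.64 / [1030 × (1 + 0.112 × 6.64)] = 2142 mg/L.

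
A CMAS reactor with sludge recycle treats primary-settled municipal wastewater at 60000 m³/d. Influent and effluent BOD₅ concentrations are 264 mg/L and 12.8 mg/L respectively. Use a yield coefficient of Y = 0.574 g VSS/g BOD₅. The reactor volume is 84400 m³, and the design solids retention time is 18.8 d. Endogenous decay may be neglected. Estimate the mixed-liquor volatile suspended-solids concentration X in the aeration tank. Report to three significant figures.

From V·X = Y·Q·(S₀ − S)·θ_c (decay neglected): X = 0.574 × 60000 × (264 − 12.8) × 18.8 / 84400 = 1927 mg/L.

X ≈ 1930 mg/L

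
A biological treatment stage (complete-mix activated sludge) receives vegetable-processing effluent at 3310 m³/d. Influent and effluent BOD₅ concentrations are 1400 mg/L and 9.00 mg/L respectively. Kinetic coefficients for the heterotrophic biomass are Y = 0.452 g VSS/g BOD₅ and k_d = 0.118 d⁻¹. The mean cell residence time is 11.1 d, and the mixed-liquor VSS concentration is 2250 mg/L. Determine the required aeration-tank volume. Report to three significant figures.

Rearranging the biomass balance for a CMAS with decay, V = Y·Q·ΔS·θ_c / [X·(1+k_d θ_c)] = 0.452 × 3310 × (1400 − 9.00) × 11.1 / [2250 × (1 + 0.118 × 11.1)] = 2.31×10^7 / 5197 = 4445 m³.

V ≈ 4440 m³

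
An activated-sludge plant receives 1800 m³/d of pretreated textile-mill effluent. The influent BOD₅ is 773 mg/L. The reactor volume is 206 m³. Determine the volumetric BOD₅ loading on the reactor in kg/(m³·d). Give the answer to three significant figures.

Volumetric loading L_v = Q·S₀ / V = 1800 × 773 g/m³ / 206.0 m³ = 6754 g/(m³·d) = 6.754 kg BOD₅/(m³·d).

L_v ≈ 6.75 kg BOD₅/(m³·d)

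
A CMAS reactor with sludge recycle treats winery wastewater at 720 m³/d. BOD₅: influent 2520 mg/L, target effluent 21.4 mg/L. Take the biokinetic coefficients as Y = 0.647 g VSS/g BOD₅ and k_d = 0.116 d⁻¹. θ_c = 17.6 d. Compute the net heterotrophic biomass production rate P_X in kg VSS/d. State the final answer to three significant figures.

Y_obs = Y / (1 + k_d θ_c) = 0.647 / (1 + 0.116 × 17.6) = 0.647 / 3.042 = 0.2127.
ΔS = 2520 − 21.4 = 2499 mg/L, so the substrate removal rate is 720 × 2499/1000 = 1799 kg BOD₅/d.
P_X = Y_obs · Q(S₀ − S) = 0.2127 × 1799 = 382.7 kg VSS/d.

P_X ≈ 383 kg VSS/d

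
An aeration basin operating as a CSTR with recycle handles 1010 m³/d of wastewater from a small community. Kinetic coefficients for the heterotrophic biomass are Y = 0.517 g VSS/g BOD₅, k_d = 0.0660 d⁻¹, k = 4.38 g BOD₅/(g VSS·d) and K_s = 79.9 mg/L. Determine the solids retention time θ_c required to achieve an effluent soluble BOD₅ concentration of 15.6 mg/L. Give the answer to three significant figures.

θ_c ≈ 3.29 d

From 1/θ_c = Y·k·S/(K_s + S) − k_d: Y·k·S/(K_s+S) = 0.517 × 4.38 × 15.6 / (79.9 + 15.6) = 0.3699 d⁻¹.
Then 1/θ_c = μ − k_d = 0.3699 − 0.0660 = 0.3039 d⁻¹, giving θ_c = 3.291 d.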